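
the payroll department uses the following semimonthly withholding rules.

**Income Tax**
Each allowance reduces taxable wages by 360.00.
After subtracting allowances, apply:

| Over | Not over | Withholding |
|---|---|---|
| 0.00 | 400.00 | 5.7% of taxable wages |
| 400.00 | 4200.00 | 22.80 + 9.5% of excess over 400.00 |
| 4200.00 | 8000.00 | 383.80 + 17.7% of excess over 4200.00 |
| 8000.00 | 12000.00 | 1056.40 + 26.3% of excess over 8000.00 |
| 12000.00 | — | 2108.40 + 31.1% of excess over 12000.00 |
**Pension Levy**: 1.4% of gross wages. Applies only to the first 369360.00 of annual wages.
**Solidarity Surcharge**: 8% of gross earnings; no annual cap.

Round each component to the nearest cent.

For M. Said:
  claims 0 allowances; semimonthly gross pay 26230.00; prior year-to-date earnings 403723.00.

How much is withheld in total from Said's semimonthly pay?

8632.33

Income Tax: taxable = 26230.00
  2108.40 + 31.1% × (26230.00 − 12000.00) = 2108.40 + 31.1% × 14230.00 = 6533.93
Pension Levy: YTD 403723.00 ≥ cap 369360.00 → 0.00
Solidarity Surcharge: 8% × 26230.00 = 2098.40
Total: 6533.93 + 0.00 + 2098.40 = 8632.33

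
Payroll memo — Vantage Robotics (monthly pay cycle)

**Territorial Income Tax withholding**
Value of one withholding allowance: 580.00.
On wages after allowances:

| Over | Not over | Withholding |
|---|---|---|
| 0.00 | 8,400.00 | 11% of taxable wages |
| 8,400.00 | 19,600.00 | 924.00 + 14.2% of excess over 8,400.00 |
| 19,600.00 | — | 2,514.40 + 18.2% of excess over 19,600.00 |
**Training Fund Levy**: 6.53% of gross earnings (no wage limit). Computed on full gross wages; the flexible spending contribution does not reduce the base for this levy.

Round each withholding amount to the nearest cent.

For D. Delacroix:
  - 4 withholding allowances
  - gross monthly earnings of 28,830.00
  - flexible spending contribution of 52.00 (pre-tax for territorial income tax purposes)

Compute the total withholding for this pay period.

5,645.16

Territorial Income Tax: taxable = 28,830.00 − 52.00 − 4×580.00 = 26,458.00
  2,514.40 + 18.2% × (26,458.00 − 19,600.00) = 2,514.40 + 18.2% × 6,858.00 = 3,762.56
Training Fund Levy: 6.53% × 28,830.00 = 1,882.60
Total: 3,762.56 + 1,882.60 = 5,645.16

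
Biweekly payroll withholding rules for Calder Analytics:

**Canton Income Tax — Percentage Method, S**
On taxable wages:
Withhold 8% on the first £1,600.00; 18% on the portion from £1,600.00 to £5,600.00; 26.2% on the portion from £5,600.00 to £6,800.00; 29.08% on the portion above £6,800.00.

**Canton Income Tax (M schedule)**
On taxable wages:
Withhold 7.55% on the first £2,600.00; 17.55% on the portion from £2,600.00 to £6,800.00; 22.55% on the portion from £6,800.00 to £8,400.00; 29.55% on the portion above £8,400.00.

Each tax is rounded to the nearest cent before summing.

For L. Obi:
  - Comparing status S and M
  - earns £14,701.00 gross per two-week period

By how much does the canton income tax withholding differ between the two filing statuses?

£303.86

Canton Income Tax (S): taxable = £14,701.00
  £1,162.40 + 29.08% × (£14,701.00 − £6,800.00) = £1,162.40 + 29.08% × £7,901.00 = £3,460.01
Canton Income Tax (M): taxable = £14,701.00
  £1,294.20 + 29.55% × (£14,701.00 − £8,400.00) = £1,294.20 + 29.55% × £6,301.00 = £3,156.15
Difference: |£3,460.01 − £3,156.15| = £303.86 (higher under S)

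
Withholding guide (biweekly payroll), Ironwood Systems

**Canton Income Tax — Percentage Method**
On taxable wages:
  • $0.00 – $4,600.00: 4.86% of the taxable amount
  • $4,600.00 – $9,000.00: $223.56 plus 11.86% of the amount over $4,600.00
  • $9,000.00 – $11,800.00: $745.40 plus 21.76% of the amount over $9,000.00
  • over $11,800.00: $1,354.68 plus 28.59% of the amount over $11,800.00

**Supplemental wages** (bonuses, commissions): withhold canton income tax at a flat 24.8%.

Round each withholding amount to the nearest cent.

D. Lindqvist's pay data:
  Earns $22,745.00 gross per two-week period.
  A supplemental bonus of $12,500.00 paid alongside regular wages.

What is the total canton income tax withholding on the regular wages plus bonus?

Canton Income Tax: taxable = $22,745.00
  $1,354.68 + 28.59% × ($22,745.00 − $11,800.00) = $1,354.68 + 28.59% × $10,945.00 = $4,483.86
Supplemental (24.8% flat on bonus): 24.8% × $12,500.00 = $3,100.00
Total canton income tax: $4,483.86 + $3,100.00 = $7,583.86

$7,583.86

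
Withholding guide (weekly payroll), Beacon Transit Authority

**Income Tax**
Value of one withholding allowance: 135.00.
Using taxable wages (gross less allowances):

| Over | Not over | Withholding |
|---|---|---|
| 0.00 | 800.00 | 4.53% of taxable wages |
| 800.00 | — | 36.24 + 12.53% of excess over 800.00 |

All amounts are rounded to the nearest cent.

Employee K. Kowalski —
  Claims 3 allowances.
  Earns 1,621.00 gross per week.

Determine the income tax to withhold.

88.36

Income Tax: taxable = 1,621.00 − 3×135.00 = 1,216.00
  36.24 + 12.53% × (1,216.00 − 800.00) = 36.24 + 12.53% × 416.00 = 88.36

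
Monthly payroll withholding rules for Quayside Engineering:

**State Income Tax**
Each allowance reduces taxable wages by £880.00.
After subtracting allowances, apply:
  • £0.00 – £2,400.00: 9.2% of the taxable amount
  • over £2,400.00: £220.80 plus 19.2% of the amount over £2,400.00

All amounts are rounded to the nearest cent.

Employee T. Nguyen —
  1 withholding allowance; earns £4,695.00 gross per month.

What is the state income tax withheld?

State Income Tax: taxable = £4,695.00 − 1×£880.00 = £3,815.00
  £220.80 + 19.2% × (£3,815.00 − £2,400.00) = £220.80 + 19.2% × £1,415.00 = £492.48

£492.48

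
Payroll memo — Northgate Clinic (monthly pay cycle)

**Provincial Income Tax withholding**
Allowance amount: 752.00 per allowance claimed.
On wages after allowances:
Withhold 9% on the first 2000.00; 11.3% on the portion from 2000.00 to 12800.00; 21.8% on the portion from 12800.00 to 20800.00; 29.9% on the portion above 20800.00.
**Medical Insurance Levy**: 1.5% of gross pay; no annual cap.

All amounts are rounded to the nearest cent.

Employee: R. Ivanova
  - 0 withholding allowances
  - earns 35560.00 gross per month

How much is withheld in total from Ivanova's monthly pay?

8091.04

Provincial Income Tax: taxable = 35560.00
  3144.40 + 29.9% × (35560.00 − 20800.00) = 3144.40 + 29.9% × 14760.00 = 7557.64
Medical Insurance Levy: 1.5% × 35560.00 = 533.40
Total: 7557.64 + 533.40 = 8091.04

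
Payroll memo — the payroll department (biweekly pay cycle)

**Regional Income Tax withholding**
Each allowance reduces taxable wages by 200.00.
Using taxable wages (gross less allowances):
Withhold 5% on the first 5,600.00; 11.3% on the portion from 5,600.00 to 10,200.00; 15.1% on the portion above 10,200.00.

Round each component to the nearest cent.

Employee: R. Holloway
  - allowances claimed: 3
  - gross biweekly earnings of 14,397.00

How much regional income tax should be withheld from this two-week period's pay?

1,342.95

Regional Income Tax: taxable = 14,397.00 − 3×200.00 = 13,797.00
  799.80 + 15.1% × (13,797.00 − 10,200.00) = 799.80 + 15.1% × 3,597.00 = 1,342.95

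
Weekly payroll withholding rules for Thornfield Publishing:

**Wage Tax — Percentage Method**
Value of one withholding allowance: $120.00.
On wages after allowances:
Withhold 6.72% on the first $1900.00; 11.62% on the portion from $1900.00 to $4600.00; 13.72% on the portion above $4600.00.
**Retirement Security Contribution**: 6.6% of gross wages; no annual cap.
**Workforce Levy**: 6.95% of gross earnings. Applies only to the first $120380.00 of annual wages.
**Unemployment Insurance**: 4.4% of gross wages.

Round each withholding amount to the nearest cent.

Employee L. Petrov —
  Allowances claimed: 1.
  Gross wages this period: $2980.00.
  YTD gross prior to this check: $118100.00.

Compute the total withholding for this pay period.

Wage Tax: taxable = $2980.00 − 1×$120.00 = $2860.00
  $127.68 + 11.62% × ($2860.00 − $1900.00) = $127.68 + 11.62% × $960.00 = $239.23
Retirement Security Contribution: 6.6% × $2980.00 = $196.68
Workforce Levy: cap $120380.00 − YTD $118100.00 = $2280.00 subject; 6.95% × $2280.00 = $158.46
Unemployment Insurance: 4.4% × $2980.00 = $131.12
Total: $239.23 + $196.68 + $158.46 + $131.12 = $725.49

$725.49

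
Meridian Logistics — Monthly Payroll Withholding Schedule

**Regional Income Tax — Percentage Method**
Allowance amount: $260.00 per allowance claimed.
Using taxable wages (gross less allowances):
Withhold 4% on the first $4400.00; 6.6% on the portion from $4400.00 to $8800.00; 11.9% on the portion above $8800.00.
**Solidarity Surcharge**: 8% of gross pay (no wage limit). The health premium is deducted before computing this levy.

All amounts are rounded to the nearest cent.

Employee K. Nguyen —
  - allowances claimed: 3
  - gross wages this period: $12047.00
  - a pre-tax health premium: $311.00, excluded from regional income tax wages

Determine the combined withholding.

Regional Income Tax: taxable = $12047.00 − $311.00 − 3×$260.00 = $10956.00
  $466.40 + 11.9% × ($10956.00 − $8800.00) = $466.40 + 11.9% × $2156.00 = $722.96
Solidarity Surcharge: 8% × $11736.00 = $938.88
Total: $722.96 + $938.88 = $1661.84

$1661.84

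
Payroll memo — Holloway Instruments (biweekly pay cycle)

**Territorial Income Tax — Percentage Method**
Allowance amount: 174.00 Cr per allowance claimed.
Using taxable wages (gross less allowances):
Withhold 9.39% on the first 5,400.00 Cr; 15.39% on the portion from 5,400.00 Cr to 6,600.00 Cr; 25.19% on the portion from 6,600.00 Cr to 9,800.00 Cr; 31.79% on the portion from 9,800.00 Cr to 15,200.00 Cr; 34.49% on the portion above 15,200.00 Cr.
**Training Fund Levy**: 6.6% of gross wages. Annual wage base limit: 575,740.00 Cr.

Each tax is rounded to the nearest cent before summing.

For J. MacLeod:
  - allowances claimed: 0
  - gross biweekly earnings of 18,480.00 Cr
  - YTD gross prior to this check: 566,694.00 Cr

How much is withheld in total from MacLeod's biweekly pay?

4,942.79 Cr

Territorial Income Tax: taxable = 18,480.00 Cr
  3,214.48 Cr + 34.49% × (18,480.00 Cr − 15,200.00 Cr) = 3,214.48 Cr + 34.49% × 3,280.00 Cr = 4,345.75 Cr
Training Fund Levy: cap 575,740.00 Cr − YTD 566,694.00 Cr = 9,046.00 Cr subject; 6.6% × 9,046.00 Cr = 597.04 Cr
Total: 4,345.75 Cr + 597.04 Cr = 4,942.79 Cr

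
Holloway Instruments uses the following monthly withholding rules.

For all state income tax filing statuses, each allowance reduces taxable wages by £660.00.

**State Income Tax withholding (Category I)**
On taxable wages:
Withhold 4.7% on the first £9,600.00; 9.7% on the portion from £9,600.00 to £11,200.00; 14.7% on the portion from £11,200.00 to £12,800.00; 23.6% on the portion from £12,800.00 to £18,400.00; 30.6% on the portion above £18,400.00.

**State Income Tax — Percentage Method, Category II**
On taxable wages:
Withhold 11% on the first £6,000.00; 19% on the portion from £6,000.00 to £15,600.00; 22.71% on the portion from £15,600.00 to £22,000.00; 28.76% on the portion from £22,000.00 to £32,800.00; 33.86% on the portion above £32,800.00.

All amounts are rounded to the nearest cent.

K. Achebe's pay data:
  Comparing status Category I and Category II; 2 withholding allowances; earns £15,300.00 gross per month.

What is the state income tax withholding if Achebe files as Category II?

State Income Tax (Category II): taxable = £15,300.00 − 2×£660.00 = £13,980.00
  £660.00 + 19% × (£13,980.00 − £6,000.00) = £660.00 + 19% × £7,980.00 = £2,176.20

£2,176.20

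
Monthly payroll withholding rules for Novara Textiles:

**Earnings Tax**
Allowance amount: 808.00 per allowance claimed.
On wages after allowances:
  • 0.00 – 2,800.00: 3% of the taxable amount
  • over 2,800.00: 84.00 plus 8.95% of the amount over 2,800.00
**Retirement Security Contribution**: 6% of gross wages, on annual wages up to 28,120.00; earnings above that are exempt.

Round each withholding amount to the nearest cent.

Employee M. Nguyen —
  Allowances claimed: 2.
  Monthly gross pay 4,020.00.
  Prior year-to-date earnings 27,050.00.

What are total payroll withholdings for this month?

Earnings Tax: taxable = 4,020.00 − 2×808.00 = 2,404.00
  3% × 2,404.00 = 72.12
Retirement Security Contribution: cap 28,120.00 − YTD 27,050.00 = 1,070.00 subject; 6% × 1,070.00 = 64.20
Total: 72.12 + 64.20 = 136.32

136.32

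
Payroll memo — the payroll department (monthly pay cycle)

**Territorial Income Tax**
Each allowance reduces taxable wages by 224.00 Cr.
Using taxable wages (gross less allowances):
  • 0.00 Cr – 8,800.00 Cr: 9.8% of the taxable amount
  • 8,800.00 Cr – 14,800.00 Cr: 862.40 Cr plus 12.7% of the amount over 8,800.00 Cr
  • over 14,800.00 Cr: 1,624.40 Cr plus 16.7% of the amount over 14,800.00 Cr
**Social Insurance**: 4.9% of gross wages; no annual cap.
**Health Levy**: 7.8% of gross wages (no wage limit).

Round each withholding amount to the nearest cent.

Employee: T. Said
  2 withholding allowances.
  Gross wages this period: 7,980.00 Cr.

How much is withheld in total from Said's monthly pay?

Territorial Income Tax: taxable = 7,980.00 Cr − 2×224.00 Cr = 7,532.00 Cr
  9.8% × 7,532.00 Cr = 738.14 Cr
Social Insurance: 4.9% × 7,980.00 Cr = 391.02 Cr
Health Levy: 7.8% × 7,980.00 Cr = 622.44 Cr
Total: 738.14 Cr + 391.02 Cr + 622.44 Cr = 1,751.60 Cr

1,751.60 Cr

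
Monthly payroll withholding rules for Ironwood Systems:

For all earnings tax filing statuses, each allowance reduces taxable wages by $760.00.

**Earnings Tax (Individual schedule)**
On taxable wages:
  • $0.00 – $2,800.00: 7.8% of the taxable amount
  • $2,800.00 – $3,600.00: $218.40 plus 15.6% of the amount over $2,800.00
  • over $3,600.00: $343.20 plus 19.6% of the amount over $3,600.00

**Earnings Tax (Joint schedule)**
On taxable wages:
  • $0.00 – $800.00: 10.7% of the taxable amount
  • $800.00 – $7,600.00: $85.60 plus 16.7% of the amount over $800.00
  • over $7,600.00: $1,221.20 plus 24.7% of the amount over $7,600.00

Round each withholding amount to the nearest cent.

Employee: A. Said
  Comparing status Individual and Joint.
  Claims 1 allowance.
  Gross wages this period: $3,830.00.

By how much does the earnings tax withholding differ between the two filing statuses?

$204.17

Earnings Tax (Individual): taxable = $3,830.00 − 1×$760.00 = $3,070.00
  $218.40 + 15.6% × ($3,070.00 − $2,800.00) = $218.40 + 15.6% × $270.00 = $260.52
Earnings Tax (Joint): taxable = $3,830.00 − 1×$760.00 = $3,070.00
  $85.60 + 16.7% × ($3,070.00 − $800.00) = $85.60 + 16.7% × $2,270.00 = $464.69
Difference: |$260.52 − $464.69| = $204.17 (higher under Joint)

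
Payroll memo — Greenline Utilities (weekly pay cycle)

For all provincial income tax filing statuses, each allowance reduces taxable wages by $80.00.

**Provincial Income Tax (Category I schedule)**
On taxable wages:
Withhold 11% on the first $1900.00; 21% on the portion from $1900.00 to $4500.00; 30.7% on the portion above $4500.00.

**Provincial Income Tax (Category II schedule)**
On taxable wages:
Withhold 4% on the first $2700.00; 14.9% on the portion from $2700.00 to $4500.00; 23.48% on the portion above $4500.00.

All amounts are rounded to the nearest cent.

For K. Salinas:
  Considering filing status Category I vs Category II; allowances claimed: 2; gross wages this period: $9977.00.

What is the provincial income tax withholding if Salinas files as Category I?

Provincial Income Tax (Category I): taxable = $9977.00 − 2×$80.00 = $9817.00
  $755.00 + 30.7% × ($9817.00 − $4500.00) = $755.00 + 30.7% × $5317.00 = $2387.32

$2387.32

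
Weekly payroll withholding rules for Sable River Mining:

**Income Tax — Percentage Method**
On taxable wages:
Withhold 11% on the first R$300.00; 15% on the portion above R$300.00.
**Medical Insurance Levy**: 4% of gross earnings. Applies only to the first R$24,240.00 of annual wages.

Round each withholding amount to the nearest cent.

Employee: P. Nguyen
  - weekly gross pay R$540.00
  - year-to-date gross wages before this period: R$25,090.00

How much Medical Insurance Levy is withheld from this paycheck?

Medical Insurance Levy: YTD R$25,090.00 ≥ cap R$24,240.00 → R$0.00

R$0.00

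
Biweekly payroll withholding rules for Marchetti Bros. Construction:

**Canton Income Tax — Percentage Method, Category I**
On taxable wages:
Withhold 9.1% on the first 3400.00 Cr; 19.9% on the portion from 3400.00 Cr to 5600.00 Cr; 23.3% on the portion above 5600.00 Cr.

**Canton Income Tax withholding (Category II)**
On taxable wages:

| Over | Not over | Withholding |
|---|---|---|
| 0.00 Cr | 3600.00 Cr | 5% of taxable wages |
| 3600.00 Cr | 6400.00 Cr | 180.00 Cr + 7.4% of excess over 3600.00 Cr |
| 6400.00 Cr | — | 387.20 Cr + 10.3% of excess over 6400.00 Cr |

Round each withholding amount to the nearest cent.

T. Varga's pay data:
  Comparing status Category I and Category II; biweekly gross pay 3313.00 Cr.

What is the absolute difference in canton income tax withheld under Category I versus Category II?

Canton Income Tax (Category I): taxable = 3313.00 Cr
  9.1% × 3313.00 Cr = 301.48 Cr
Canton Income Tax (Category II): taxable = 3313.00 Cr
  5% × 3313.00 Cr = 165.65 Cr
Difference: |301.48 Cr − 165.65 Cr| = 135.83 Cr (higher under Category I)

135.83 Cr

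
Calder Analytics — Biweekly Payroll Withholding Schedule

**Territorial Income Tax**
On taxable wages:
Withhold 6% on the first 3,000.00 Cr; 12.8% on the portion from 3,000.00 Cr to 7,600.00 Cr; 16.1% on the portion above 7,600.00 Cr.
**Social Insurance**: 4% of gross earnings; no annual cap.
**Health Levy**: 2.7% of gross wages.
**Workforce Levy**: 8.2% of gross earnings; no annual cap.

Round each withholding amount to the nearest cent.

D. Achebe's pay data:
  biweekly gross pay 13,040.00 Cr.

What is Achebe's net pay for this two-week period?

9,452.40 Cr

Territorial Income Tax: taxable = 13,040.00 Cr
  768.80 Cr + 16.1% × (13,040.00 Cr − 7,600.00 Cr) = 768.80 Cr + 16.1% × 5,440.00 Cr = 1,644.64 Cr
Social Insurance: 4% × 13,040.00 Cr = 521.60 Cr
Health Levy: 2.7% × 13,040.00 Cr = 352.08 Cr
Workforce Levy: 8.2% × 13,040.00 Cr = 1,069.28 Cr
Total withheld: 1,644.64 Cr + 521.60 Cr + 352.08 Cr + 1,069.28 Cr = 3,587.60 Cr
Net pay: 13,040.00 Cr − 3,587.60 Cr = 9,452.40 Cr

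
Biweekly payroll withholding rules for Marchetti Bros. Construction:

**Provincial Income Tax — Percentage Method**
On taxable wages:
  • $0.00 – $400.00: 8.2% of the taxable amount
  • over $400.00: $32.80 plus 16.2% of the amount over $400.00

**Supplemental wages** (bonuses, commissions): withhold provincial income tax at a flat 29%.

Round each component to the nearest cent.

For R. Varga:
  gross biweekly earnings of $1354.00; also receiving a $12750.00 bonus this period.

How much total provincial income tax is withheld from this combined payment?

$3884.85

Provincial Income Tax: taxable = $1354.00
  $32.80 + 16.2% × ($1354.00 − $400.00) = $32.80 + 16.2% × $954.00 = $187.35
Supplemental (29% flat on bonus): 29% × $12750.00 = $3697.50
Total provincial income tax: $187.35 + $3697.50 = $3884.85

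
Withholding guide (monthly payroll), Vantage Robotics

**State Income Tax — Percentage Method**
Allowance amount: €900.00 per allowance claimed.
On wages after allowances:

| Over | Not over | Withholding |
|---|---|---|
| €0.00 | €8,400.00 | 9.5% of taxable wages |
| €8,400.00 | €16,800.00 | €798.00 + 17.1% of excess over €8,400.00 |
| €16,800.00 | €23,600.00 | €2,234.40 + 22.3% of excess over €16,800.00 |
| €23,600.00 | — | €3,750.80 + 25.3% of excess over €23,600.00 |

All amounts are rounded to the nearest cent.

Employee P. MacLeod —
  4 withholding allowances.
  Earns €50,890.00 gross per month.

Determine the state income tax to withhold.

State Income Tax: taxable = €50,890.00 − 4×€900.00 = €47,290.00
  €3,750.80 + 25.3% × (€47,290.00 − €23,600.00) = €3,750.80 + 25.3% × €23,690.00 = €9,744.37

€9,744.37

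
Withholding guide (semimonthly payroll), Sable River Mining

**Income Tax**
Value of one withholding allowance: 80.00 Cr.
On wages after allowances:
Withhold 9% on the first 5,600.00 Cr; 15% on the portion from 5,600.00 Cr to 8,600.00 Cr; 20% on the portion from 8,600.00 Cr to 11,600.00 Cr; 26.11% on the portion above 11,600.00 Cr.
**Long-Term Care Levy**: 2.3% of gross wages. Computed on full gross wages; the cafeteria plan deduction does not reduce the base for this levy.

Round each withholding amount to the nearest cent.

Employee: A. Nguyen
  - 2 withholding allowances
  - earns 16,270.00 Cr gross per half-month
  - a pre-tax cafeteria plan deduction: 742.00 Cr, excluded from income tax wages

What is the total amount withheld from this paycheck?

2,912.03 Cr

Income Tax: taxable = 16,270.00 Cr − 742.00 Cr − 2×80.00 Cr = 15,368.00 Cr
  1,554.00 Cr + 26.11% × (15,368.00 Cr − 11,600.00 Cr) = 1,554.00 Cr + 26.11% × 3,768.00 Cr = 2,537.82 Cr
Long-Term Care Levy: 2.3% × 16,270.00 Cr = 374.21 Cr
Total: 2,537.82 Cr + 374.21 Cr = 2,912.03 Cr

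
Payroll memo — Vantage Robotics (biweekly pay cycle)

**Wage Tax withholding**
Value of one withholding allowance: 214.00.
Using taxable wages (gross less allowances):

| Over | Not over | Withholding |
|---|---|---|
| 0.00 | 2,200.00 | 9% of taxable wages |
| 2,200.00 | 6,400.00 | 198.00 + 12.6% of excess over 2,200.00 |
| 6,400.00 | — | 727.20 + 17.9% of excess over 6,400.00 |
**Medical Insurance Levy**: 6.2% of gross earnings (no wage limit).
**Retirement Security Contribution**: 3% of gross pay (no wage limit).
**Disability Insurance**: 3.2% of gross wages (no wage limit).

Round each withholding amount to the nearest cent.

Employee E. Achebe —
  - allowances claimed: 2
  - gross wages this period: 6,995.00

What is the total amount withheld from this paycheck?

Wage Tax: taxable = 6,995.00 − 2×214.00 = 6,567.00
  727.20 + 17.9% × (6,567.00 − 6,400.00) = 727.20 + 17.9% × 167.00 = 757.09
Medical Insurance Levy: 6.2% × 6,995.00 = 433.69
Retirement Security Contribution: 3% × 6,995.00 = 209.85
Disability Insurance: 3.2% × 6,995.00 = 223.84
Total: 757.09 + 433.69 + 209.85 + 223.84 = 1,624.47

1,624.47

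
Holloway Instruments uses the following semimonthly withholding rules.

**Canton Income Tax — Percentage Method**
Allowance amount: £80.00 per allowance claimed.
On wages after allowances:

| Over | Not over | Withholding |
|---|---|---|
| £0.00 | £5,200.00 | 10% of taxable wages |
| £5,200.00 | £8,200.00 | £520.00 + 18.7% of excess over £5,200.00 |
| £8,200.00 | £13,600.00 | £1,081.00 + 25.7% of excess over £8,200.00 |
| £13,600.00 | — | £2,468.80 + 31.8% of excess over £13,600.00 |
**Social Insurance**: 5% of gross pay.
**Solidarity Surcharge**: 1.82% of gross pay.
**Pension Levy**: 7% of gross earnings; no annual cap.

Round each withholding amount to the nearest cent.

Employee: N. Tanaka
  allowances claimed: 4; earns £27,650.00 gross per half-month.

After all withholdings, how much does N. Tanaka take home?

Canton Income Tax: taxable = £27,650.00 − 4×£80.00 = £27,330.00
  £2,468.80 + 31.8% × (£27,330.00 − £13,600.00) = £2,468.80 + 31.8% × £13,730.00 = £6,834.94
Social Insurance: 5% × £27,650.00 = £1,382.50
Solidarity Surcharge: 1.82% × £27,650.00 = £503.23
Pension Levy: 7% × £27,650.00 = £1,935.50
Total withheld: £6,834.94 + £1,382.50 + £503.23 + £1,935.50 = £10,656.17
Net pay: £27,650.00 − £10,656.17 = £16,993.83

£16,993.83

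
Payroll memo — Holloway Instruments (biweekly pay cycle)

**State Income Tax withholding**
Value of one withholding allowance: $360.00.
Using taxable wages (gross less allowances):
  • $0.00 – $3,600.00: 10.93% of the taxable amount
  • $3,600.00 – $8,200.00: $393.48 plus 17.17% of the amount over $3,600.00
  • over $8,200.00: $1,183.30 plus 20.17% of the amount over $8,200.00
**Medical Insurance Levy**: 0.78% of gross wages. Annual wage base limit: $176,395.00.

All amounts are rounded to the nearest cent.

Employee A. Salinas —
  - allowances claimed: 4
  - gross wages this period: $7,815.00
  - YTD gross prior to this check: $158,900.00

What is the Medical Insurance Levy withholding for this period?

Medical Insurance Levy: 0.78% × $7,815.00 = $60.96

$60.96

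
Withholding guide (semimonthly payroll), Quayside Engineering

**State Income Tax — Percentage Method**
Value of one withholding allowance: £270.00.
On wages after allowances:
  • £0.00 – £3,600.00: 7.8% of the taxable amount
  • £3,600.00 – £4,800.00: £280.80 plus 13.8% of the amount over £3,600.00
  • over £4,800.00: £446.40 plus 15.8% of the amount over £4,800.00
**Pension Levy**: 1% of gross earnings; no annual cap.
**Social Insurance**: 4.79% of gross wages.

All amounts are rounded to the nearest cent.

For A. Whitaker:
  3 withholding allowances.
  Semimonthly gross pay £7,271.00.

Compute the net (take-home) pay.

£6,141.17

State Income Tax: taxable = £7,271.00 − 3×£270.00 = £6,461.00
  £446.40 + 15.8% × (£6,461.00 − £4,800.00) = £446.40 + 15.8% × £1,661.00 = £708.84
Pension Levy: 1% × £7,271.00 = £72.71
Social Insurance: 4.79% × £7,271.00 = £348.28
Total withheld: £708.84 + £72.71 + £348.28 = £1,129.83
Net pay: £7,271.00 − £1,129.83 = £6,141.17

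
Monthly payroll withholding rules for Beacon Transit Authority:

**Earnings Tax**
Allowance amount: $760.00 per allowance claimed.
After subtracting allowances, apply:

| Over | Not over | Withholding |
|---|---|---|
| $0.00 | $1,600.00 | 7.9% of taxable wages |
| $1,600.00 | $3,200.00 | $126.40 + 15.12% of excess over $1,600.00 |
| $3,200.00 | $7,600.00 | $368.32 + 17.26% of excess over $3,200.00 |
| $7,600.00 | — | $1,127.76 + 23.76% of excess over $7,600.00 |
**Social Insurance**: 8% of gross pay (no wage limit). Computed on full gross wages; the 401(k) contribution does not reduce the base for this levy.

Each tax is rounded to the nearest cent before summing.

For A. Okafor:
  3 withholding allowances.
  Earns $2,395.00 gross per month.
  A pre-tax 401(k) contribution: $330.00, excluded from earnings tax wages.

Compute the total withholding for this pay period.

Earnings Tax: taxable = $2,395.00 − $330.00 − 3×$760.00 = $-215.00
  Taxable ≤ 0 → $0.00
Social Insurance: 8% × $2,395.00 = $191.60
Total: $0.00 + $191.60 = $191.60

$191.60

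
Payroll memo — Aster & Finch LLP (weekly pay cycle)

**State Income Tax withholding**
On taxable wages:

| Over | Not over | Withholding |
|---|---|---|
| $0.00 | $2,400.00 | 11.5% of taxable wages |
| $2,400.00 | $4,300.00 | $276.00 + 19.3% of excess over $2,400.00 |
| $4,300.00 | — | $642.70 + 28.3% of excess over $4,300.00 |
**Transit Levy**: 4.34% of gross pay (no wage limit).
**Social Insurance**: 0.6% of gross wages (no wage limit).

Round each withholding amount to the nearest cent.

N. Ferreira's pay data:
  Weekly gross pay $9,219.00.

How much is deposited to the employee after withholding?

State Income Tax: taxable = $9,219.00
  $642.70 + 28.3% × ($9,219.00 − $4,300.00) = $642.70 + 28.3% × $4,919.00 = $2,034.78
Transit Levy: 4.34% × $9,219.00 = $400.10
Social Insurance: 0.6% × $9,219.00 = $55.31
Total withheld: $2,034.78 + $400.10 + $55.31 = $2,490.19
Net pay: $9,219.00 − $2,490.19 = $6,728.81

$6,728.81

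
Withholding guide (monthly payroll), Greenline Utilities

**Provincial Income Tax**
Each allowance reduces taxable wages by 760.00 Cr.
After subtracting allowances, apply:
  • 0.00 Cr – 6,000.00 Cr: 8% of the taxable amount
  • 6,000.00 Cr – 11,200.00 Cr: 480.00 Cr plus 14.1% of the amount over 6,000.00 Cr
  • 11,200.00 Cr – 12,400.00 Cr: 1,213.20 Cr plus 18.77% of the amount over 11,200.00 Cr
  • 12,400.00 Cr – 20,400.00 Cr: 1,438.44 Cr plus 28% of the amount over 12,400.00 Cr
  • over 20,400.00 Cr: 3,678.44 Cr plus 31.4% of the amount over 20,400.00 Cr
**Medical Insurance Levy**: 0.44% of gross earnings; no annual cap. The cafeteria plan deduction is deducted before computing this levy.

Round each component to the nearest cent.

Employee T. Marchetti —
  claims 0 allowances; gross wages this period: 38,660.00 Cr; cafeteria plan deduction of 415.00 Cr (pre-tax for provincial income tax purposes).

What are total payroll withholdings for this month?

Provincial Income Tax: taxable = 38,660.00 Cr − 415.00 Cr = 38,245.00 Cr
  3,678.44 Cr + 31.4% × (38,245.00 Cr − 20,400.00 Cr) = 3,678.44 Cr + 31.4% × 17,845.00 Cr = 9,281.77 Cr
Medical Insurance Levy: 0.44% × 38,245.00 Cr = 168.28 Cr
Total: 9,281.77 Cr + 168.28 Cr = 9,450.05 Cr

9,450.05 Cr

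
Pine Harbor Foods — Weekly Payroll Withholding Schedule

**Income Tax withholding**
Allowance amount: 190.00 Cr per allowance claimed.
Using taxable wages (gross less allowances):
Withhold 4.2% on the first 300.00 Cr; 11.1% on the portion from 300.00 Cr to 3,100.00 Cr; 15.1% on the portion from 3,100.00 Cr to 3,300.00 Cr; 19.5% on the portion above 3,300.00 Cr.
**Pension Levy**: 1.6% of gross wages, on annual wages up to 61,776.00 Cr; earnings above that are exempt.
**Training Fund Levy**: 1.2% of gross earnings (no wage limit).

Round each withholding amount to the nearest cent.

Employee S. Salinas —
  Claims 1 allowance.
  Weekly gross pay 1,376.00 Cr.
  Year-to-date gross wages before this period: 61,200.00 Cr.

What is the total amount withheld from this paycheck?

136.68 Cr

Income Tax: taxable = 1,376.00 Cr − 1×190.00 Cr = 1,186.00 Cr
  12.60 Cr + 11.1% × (1,186.00 Cr − 300.00 Cr) = 12.60 Cr + 11.1% × 886.00 Cr = 110.95 Cr
Pension Levy: cap 61,776.00 Cr − YTD 61,200.00 Cr = 576.00 Cr subject; 1.6% × 576.00 Cr = 9.22 Cr
Training Fund Levy: 1.2% × 1,376.00 Cr = 16.51 Cr
Total: 110.95 Cr + 9.22 Cr + 16.51 Cr = 136.68 Cr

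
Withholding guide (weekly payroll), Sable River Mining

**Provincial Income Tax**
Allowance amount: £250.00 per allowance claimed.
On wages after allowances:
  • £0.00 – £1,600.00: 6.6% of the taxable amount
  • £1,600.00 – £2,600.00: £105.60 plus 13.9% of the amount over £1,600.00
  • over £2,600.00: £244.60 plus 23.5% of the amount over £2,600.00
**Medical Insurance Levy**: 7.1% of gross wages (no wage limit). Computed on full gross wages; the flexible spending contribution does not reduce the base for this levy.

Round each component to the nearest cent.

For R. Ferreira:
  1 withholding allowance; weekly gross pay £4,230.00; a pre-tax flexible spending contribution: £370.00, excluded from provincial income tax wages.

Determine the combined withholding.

£782.28

Provincial Income Tax: taxable = £4,230.00 − £370.00 − 1×£250.00 = £3,610.00
  £244.60 + 23.5% × (£3,610.00 − £2,600.00) = £244.60 + 23.5% × £1,010.00 = £481.95
Medical Insurance Levy: 7.1% × £4,230.00 = £300.33
Total: £481.95 + £300.33 = £782.28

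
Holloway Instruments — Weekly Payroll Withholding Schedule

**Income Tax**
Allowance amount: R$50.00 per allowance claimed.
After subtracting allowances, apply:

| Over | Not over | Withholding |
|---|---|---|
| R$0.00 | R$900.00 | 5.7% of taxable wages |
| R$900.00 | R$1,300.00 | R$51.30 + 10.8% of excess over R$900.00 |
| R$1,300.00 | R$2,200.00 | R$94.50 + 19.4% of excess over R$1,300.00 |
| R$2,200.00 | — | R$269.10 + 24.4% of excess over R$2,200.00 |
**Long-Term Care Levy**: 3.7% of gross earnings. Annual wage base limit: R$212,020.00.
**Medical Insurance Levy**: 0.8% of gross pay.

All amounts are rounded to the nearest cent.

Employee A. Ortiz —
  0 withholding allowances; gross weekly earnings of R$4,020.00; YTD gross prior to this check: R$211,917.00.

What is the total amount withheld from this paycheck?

R$749.15

Income Tax: taxable = R$4,020.00
  R$269.10 + 24.4% × (R$4,020.00 − R$2,200.00) = R$269.10 + 24.4% × R$1,820.00 = R$713.18
Long-Term Care Levy: cap R$212,020.00 − YTD R$211,917.00 = R$103.00 subject; 3.7% × R$103.00 = R$3.81
Medical Insurance Levy: 0.8% × R$4,020.00 = R$32.16
Total: R$713.18 + R$3.81 + R$32.16 = R$749.15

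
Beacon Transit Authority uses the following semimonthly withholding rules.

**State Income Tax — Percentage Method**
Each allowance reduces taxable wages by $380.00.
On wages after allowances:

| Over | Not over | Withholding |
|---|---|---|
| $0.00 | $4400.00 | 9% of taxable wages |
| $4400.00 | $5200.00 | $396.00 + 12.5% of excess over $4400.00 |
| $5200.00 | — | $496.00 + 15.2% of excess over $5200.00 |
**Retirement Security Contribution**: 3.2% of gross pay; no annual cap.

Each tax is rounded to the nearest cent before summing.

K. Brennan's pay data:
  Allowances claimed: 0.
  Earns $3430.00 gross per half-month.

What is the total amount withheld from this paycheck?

State Income Tax: taxable = $3430.00
  9% × $3430.00 = $308.70
Retirement Security Contribution: 3.2% × $3430.00 = $109.76
Total: $308.70 + $109.76 = $418.46

$418.46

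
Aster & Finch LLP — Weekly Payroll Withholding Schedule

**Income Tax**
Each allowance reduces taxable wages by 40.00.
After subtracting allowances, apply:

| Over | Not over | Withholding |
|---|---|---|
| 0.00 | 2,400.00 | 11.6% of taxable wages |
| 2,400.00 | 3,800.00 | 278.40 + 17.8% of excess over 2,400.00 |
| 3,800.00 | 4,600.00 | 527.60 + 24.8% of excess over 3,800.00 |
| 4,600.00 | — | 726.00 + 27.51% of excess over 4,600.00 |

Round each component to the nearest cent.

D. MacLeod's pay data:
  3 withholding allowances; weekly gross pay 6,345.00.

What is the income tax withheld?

Income Tax: taxable = 6,345.00 − 3×40.00 = 6,225.00
  726.00 + 27.51% × (6,225.00 − 4,600.00) = 726.00 + 27.51% × 1,625.00 = 1,173.04

1,173.04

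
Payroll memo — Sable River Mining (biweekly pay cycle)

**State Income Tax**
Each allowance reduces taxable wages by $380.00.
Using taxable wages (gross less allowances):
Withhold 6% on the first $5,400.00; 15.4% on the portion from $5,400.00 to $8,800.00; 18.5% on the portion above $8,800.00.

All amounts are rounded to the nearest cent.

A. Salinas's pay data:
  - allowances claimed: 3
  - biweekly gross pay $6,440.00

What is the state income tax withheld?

$318.00

State Income Tax: taxable = $6,440.00 − 3×$380.00 = $5,300.00
  6% × $5,300.00 = $318.00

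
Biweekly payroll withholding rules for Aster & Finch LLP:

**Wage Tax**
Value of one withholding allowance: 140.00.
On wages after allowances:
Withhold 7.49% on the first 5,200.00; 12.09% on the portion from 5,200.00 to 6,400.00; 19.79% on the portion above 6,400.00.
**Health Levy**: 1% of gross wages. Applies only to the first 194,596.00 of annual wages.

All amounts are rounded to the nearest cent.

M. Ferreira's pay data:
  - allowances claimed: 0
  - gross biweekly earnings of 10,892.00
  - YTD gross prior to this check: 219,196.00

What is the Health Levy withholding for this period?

0.00

Health Levy: YTD 219,196.00 ≥ cap 194,596.00 → 0.00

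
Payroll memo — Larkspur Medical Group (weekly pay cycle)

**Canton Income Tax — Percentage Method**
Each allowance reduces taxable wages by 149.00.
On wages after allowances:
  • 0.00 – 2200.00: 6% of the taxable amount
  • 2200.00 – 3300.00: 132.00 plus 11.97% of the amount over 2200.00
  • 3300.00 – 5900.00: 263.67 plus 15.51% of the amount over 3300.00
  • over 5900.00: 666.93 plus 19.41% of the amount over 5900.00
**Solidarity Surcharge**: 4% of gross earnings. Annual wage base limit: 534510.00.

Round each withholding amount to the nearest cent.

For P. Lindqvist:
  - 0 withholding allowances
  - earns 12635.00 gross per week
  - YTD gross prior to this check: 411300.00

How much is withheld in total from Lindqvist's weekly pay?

Canton Income Tax: taxable = 12635.00
  666.93 + 19.41% × (12635.00 − 5900.00) = 666.93 + 19.41% × 6735.00 = 1974.19
Solidarity Surcharge: 4% × 12635.00 = 505.40
Total: 1974.19 + 505.40 = 2479.59

2479.59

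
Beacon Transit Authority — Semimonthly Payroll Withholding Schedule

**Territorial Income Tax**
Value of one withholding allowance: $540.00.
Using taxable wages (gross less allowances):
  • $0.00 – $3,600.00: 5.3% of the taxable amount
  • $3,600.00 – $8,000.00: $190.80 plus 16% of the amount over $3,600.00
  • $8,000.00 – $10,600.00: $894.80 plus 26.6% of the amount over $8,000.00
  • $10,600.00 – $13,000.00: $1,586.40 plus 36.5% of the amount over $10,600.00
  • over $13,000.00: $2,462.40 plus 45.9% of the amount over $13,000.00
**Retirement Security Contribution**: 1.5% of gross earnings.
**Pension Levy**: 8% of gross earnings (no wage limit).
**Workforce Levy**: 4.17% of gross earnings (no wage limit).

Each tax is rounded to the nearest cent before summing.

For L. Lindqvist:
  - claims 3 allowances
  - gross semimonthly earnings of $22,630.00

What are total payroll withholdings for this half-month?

Territorial Income Tax: taxable = $22,630.00 − 3×$540.00 = $21,010.00
  $2,462.40 + 45.9% × ($21,010.00 − $13,000.00) = $2,462.40 + 45.9% × $8,010.00 = $6,138.99
Retirement Security Contribution: 1.5% × $22,630.00 = $339.45
Pension Levy: 8% × $22,630.00 = $1,810.40
Workforce Levy: 4.17% × $22,630.00 = $943.67
Total: $6,138.99 + $339.45 + $1,810.40 + $943.67 = $9,232.51

$9,232.51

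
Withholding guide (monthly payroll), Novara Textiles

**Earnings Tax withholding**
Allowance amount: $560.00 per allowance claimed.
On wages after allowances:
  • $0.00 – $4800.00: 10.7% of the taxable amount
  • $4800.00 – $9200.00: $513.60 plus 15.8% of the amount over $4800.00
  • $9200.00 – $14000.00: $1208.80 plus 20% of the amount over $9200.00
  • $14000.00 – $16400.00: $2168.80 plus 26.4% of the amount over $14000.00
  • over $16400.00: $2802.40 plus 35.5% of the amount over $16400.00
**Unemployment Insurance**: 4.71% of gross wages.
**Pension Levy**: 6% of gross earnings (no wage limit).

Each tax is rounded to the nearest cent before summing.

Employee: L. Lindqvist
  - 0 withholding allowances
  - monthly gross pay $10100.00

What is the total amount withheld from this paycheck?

Earnings Tax: taxable = $10100.00
  $1208.80 + 20% × ($10100.00 − $9200.00) = $1208.80 + 20% × $900.00 = $1388.80
Unemployment Insurance: 4.71% × $10100.00 = $475.71
Pension Levy: 6% × $10100.00 = $606.00
Total: $1388.80 + $475.71 + $606.00 = $2470.51

$2470.51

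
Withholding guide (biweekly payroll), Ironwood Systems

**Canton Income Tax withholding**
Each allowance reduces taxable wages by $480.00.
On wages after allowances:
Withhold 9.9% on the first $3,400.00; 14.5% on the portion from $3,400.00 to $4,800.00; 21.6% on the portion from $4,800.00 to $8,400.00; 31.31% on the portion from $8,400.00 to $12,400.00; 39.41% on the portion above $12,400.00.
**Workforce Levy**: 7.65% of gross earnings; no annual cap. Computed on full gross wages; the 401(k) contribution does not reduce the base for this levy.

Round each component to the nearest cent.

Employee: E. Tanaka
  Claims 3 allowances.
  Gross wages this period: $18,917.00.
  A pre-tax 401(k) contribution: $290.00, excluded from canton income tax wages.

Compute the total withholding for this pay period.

$5,903.31

Canton Income Tax: taxable = $18,917.00 − $290.00 − 3×$480.00 = $17,187.00
  $2,569.60 + 39.41% × ($17,187.00 − $12,400.00) = $2,569.60 + 39.41% × $4,787.00 = $4,456.16
Workforce Levy: 7.65% × $18,917.00 = $1,447.15
Total: $4,456.16 + $1,447.15 = $5,903.31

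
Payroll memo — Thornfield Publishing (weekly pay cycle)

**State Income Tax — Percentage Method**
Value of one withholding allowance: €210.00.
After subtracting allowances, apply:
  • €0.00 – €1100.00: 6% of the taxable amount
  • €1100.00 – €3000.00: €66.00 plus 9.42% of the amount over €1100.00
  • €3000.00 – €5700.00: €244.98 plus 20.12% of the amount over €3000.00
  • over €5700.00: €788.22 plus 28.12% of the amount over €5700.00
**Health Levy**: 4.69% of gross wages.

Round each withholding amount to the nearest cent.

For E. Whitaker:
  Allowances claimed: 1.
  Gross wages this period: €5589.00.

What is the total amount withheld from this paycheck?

State Income Tax: taxable = €5589.00 − 1×€210.00 = €5379.00
  €244.98 + 20.12% × (€5379.00 − €3000.00) = €244.98 + 20.12% × €2379.00 = €723.63
Health Levy: 4.69% × €5589.00 = €262.12
Total: €723.63 + €262.12 = €985.75

€985.75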